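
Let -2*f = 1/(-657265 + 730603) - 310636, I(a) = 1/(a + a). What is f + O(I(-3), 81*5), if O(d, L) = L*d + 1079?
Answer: 22929785741/146676 ≈ 1.5633e+5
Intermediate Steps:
I(a) = 1/(2*a)
f = 22781422967/146676 (f = -(1/(-657265 + 730603) - 310636)/2 = -(1/73338 - 310636)/2 = -½*(-22781422967/73338) = 22781422967/146676 ≈ 1.5532e+5)
O(d, L) = 1079 + L*d
f + O(I(-3), 81*5) = 22781422967/146676 + (1079 + (81*5)*((½)/(-3))) = 22781422967/146676 + (1079 + 405*((½)*(-⅓))) = 22781422967/146676 + (1079 + 405*(-⅙)) = 22781422967/146676 + (1079 - 135/2) = 22781422967/146676 + 2023/2 = 22929785741/146676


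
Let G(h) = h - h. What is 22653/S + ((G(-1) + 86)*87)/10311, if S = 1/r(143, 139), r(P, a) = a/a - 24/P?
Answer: 9265501601/491491 ≈ 18852.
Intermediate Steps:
G(h) = 0
r(P, a) = 1 - 24/P
S = 143/119 (S = 1/((-24 + 143)/143) = 1/((1/143)*119) = 1/(119/143) = 143/119 ≈ 1.2017)
22653/S + ((G(-1) + 86)*87)/10311 = 22653/(143/119) + ((0 + 86)*87)/10311 = 22653*(119/143) + (86*87)*(1/10311) = 2695707/143 + 7482*(1/10311) = 2695707/143 + 2494/3437 = 9265501601/491491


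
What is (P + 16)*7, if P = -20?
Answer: -28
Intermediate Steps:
(P + 16)*7 = (-20 + 16)*7 = -4*7 = -28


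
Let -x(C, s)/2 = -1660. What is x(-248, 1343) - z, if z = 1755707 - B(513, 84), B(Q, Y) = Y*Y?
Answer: -1745331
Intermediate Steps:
x(C, s) = 3320 (x(C, s) = -2*(-1660) = 3320)
B(Q, Y) = Y²
z = 1748651 (z = 1755707 - 1*84² = 1755707 - 1*7056 = 1755707 - 7056 = 1748651)
x(-248, 1343) - z = 3320 - 1*1748651 = 3320 - 1748651 = -1745331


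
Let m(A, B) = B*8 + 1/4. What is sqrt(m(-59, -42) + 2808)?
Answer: sqrt(9889)/2 ≈ 49.722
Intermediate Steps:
m(A, B) = 1/4 + 8*B (m(A, B) = 8*B + 1/4 = 1/4 + 8*B)
sqrt(m(-59, -42) + 2808) = sqrt((1/4 + 8*(-42)) + 2808) = sqrt((1/4 - 336) + 2808) = sqrt(-1343/4 + 2808) = sqrt(9889/4) = sqrt(9889)/2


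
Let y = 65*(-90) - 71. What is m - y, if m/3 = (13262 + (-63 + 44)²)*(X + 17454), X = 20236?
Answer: 1540358531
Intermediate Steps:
y = -5921 (y = -5850 - 71 = -5921)
m = 1540352610 (m = 3*((13262 + (-63 + 44)²)*(20236 + 17454)) = 3*((13262 + (-19)²)*37690) = 3*((13262 + 361)*37690) = 3*(13623*37690) = 3*513450870 = 1540352610)
m - y = 1540352610 - 1*(-5921) = 1540352610 + 5921 = 1540358531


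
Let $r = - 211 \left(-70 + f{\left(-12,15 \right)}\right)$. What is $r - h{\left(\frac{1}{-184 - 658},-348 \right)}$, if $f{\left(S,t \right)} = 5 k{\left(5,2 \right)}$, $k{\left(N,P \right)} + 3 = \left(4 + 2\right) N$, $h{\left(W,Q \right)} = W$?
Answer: $- \frac{11548029}{842} \approx -13715.0$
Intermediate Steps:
$k{\left(N,P \right)} = -3 + 6 N$ ($k{\left(N,P \right)} = -3 + \left(4 + 2\right) N = -3 + 6 N$)
$f{\left(S,t \right)} = 135$ ($f{\left(S,t \right)} = 5 \left(-3 + 6 \cdot 5\right) = 5 \left(-3 + 30\right) = 5 \cdot 27 = 135$)
$r = -13715$ ($r = - 211 \left(-70 + 135\right) = \left(-211\right) 65 = -13715$)
$r - h{\left(\frac{1}{-184 - 658},-348 \right)} = -13715 - \frac{1}{-184 - 658} = -13715 - \frac{1}{-842} = -13715 - - \frac{1}{842} = -13715 + \frac{1}{842} = - \frac{11548029}{842}$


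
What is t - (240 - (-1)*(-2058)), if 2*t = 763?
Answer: 4399/2 ≈ 2199.5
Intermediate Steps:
t = 763/2 (t = (1/2)*763 = 763/2 ≈ 381.50)
t - (240 - (-1)*(-2058)) = 763/2 - (240 - (-1)*(-2058)) = 763/2 - (240 - 1*2058) = 763/2 - (240 - 2058) = 763/2 - 1*(-1818) = 763/2 + 1818 = 4399/2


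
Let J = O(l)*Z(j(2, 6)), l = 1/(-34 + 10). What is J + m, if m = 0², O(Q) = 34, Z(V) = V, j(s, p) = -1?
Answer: -34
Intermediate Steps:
l = -1/24 (l = 1/(-24) = -1/24 ≈ -0.041667)
m = 0
J = -34 (J = 34*(-1) = -34)
J + m = -34 + 0 = -34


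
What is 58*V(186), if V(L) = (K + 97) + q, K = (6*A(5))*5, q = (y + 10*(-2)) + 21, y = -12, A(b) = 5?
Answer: 13688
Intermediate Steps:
q = -11 (q = (-12 + 10*(-2)) + 21 = (-12 - 20) + 21 = -32 + 21 = -11)
K = 150 (K = (6*5)*5 = 30*5 = 150)
V(L) = 236 (V(L) = (150 + 97) - 11 = 247 - 11 = 236)
58*V(186) = 58*236 = 13688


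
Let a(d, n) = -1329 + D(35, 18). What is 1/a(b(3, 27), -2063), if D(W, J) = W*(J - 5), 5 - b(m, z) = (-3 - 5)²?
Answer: -1/874 ≈ -0.0011442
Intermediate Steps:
b(m, z) = -59 (b(m, z) = 5 - (-3 - 5)² = 5 - 1*(-8)² = 5 - 1*64 = 5 - 64 = -59)
D(W, J) = W*(-5 + J)
a(d, n) = -874 (a(d, n) = -1329 + 35*(-5 + 18) = -1329 + 35*13 = -1329 + 455 = -874)
1/a(b(3, 27), -2063) = 1/(-874) = -1/874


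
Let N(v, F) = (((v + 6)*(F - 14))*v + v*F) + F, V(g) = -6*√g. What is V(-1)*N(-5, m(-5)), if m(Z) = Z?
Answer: -690*I ≈ -690.0*I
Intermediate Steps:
N(v, F) = F + F*v + v*(-14 + F)*(6 + v) (N(v, F) = (((6 + v)*(-14 + F))*v + F*v) + F = (((-14 + F)*(6 + v))*v + F*v) + F = (v*(-14 + F)*(6 + v) + F*v) + F = (F*v + v*(-14 + F)*(6 + v)) + F = F + F*v + v*(-14 + F)*(6 + v))
V(-1)*N(-5, m(-5)) = (-6*I)*(-5 - 84*(-5) - 14*(-5)² - 5*(-5)² + 7*(-5)*(-5)) = (-6*I)*(-5 + 420 - 14*25 - 5*25 + 175) = (-6*I)*(-5 + 420 - 350 - 125 + 175) = -6*I*115 = -690*I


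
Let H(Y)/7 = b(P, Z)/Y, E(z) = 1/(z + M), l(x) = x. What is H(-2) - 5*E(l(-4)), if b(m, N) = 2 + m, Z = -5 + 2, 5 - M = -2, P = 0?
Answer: -26/3 ≈ -8.6667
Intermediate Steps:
M = 7 (M = 5 - 1*(-2) = 5 + 2 = 7)
Z = -3
E(z) = 1/(7 + z) (E(z) = 1/(z + 7) = 1/(7 + z))
H(Y) = 14/Y (H(Y) = 7*((2 + 0)/Y) = 7*(2/Y) = 14/Y)
H(-2) - 5*E(l(-4)) = 14/(-2) - 5/(7 - 4) = 14*(-1/2) - 5/3 = -7 - 5*1/3 = -7 - 5/3 = -26/3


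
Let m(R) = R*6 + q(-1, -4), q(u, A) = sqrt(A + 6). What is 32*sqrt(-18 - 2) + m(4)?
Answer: 24 + sqrt(2) + 64*I*sqrt(5) ≈ 25.414 + 143.11*I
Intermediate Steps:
q(u, A) = sqrt(6 + A)
m(R) = sqrt(2) + 6*R (m(R) = R*6 + sqrt(6 - 4) = 6*R + sqrt(2) = sqrt(2) + 6*R)
32*sqrt(-18 - 2) + m(4) = 32*sqrt(-18 - 2) + (sqrt(2) + 6*4) = 32*sqrt(-20) + (sqrt(2) + 24) = 32*(2*I*sqrt(5)) + (24 + sqrt(2)) = 64*I*sqrt(5) + (24 + sqrt(2)) = 24 + sqrt(2) + 64*I*sqrt(5)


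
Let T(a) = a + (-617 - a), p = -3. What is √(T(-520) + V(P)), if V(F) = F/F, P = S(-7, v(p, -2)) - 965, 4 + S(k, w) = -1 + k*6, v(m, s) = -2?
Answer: 2*I*√154 ≈ 24.819*I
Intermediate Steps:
S(k, w) = -5 + 6*k (S(k, w) = -4 + (-1 + k*6) = -4 + (-1 + 6*k) = -5 + 6*k)
P = -1012 (P = (-5 + 6*(-7)) - 965 = (-5 - 42) - 965 = -47 - 965 = -1012)
T(a) = -617
V(F) = 1
√(T(-520) + V(P)) = √(-617 + 1) = √(-616) = 2*I*√154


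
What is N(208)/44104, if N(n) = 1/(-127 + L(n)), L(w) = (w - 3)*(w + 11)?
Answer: 1/1974447872 ≈ 5.0647e-10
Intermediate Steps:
L(w) = (-3 + w)*(11 + w)
N(n) = 1/(-160 + n² + 8*n) (N(n) = 1/(-127 + (-33 + n² + 8*n)) = 1/(-160 + n² + 8*n))
N(208)/44104 = 1/((-160 + 208² + 8*208)*44104) = (1/44104)/(-160 + 43264 + 1664) = (1/44104)/44768 = (1/44768)*(1/44104) = 1/1974447872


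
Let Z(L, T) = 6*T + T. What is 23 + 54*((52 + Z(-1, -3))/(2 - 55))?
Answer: -455/53 ≈ -8.5849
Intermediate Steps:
Z(L, T) = 7*T
23 + 54*((52 + Z(-1, -3))/(2 - 55)) = 23 + 54*((52 + 7*(-3))/(2 - 55)) = 23 + 54*((52 - 21)/(-53)) = 23 + 54*(31*(-1/53)) = 23 + 54*(-31/53) = 23 - 1674/53 = -455/53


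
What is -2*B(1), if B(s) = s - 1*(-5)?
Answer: -12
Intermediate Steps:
B(s) = 5 + s (B(s) = s + 5 = 5 + s)
-2*B(1) = -2*(5 + 1) = -2*6 = -12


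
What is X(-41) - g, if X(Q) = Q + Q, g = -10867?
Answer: 10785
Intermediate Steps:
X(Q) = 2*Q
X(-41) - g = 2*(-41) - 1*(-10867) = -82 + 10867 = 10785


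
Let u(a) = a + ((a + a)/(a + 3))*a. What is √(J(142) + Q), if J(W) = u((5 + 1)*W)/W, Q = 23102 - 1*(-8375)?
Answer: √284241995/95 ≈ 177.47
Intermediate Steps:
Q = 31477 (Q = 23102 + 8375 = 31477)
u(a) = a + 2*a²/(3 + a) (u(a) = a + ((2*a)/(3 + a))*a = a + (2*a/(3 + a))*a = a + 2*a²/(3 + a))
J(W) = 18*(1 + 6*W)/(3 + 6*W) (J(W) = (3*((5 + 1)*W)*(1 + (5 + 1)*W)/(3 + (5 + 1)*W))/W = (3*(6*W)*(1 + 6*W)/(3 + 6*W))/W = (18*W*(1 + 6*W)/(3 + 6*W))/W = 18*(1 + 6*W)/(3 + 6*W))
√(J(142) + Q) = √(6*(1 + 6*142)/(1 + 2*142) + 31477) = √(6*(1 + 852)/(1 + 284) + 31477) = √(6*853/285 + 31477) = √(6*(1/285)*853 + 31477) = √(1706/95 + 31477) = √(2992021/95) = √284241995/95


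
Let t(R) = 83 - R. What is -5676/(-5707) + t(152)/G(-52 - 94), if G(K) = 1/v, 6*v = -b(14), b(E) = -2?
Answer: -125585/5707 ≈ -22.005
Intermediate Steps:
v = ⅓ (v = (-1*(-2))/6 = (⅙)*2 = ⅓ ≈ 0.33333)
G(K) = 3 (G(K) = 1/(⅓) = 3)
-5676/(-5707) + t(152)/G(-52 - 94) = -5676/(-5707) + (83 - 1*152)/3 = -5676*(-1/5707) + (83 - 152)*(⅓) = 5676/5707 - 69*⅓ = 5676/5707 - 23 = -125585/5707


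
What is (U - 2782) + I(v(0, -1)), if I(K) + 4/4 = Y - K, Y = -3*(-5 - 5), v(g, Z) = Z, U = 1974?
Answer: -778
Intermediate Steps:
Y = 30 (Y = -3*(-10) = 30)
I(K) = 29 - K (I(K) = -1 + (30 - K) = 29 - K)
(U - 2782) + I(v(0, -1)) = (1974 - 2782) + (29 - 1*(-1)) = -808 + (29 + 1) = -808 + 30 = -778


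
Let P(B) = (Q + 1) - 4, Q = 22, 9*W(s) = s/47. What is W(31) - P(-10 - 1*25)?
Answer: -8006/423 ≈ -18.927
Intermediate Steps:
W(s) = s/423 (W(s) = (s/47)/9 = s/423)
P(B) = 19 (P(B) = (22 + 1) - 4 = 23 - 4 = 19)
W(31) - P(-10 - 1*25) = (1/423)*31 - 1*19 = 31/423 - 19 = -8006/423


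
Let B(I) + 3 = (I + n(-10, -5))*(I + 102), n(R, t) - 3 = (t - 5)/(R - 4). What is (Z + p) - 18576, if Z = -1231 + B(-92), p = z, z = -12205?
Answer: -230285/7 ≈ -32898.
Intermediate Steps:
n(R, t) = 3 + (-5 + t)/(-4 + R) (n(R, t) = 3 + (t - 5)/(R - 4) = 3 + (-5 + t)/(-4 + R))
p = -12205
B(I) = -3 + (102 + I)*(26/7 + I) (B(I) = -3 + (I + (-17 - 5 + 3*(-10))/(-4 - 10))*(I + 102) = -3 + (I + (-17 - 5 - 30)/(-14))*(102 + I) = -3 + (I - 1/14*(-52))*(102 + I) = -3 + (I + 26/7)*(102 + I) = -3 + (26/7 + I)*(102 + I) = -3 + (102 + I)*(26/7 + I))
Z = -14818/7 (Z = -1231 + (2631/7 + (-92)² + (740/7)*(-92)) = -1231 + (2631/7 + 8464 - 68080/7) = -1231 - 6201/7 = -14818/7 ≈ -2116.9)
(Z + p) - 18576 = (-14818/7 - 12205) - 18576 = -100253/7 - 18576 = -230285/7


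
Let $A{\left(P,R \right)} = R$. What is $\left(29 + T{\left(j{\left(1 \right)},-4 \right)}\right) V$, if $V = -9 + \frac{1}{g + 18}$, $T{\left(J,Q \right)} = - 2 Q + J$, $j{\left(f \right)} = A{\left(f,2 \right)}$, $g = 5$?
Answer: $- \frac{8034}{23} \approx -349.3$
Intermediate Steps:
$j{\left(f \right)} = 2$
$T{\left(J,Q \right)} = J - 2 Q$
$V = - \frac{206}{23}$ ($V = -9 + \frac{1}{5 + 18} = -9 + \frac{1}{23} = - \frac{206}{23} \approx -8.9565$)
$\left(29 + T{\left(j{\left(1 \right)},-4 \right)}\right) V = \left(29 + \left(2 - -8\right)\right) \left(- \frac{206}{23}\right) = \left(29 + \left(2 + 8\right)\right) \left(- \frac{206}{23}\right) = \left(29 + 10\right) \left(- \frac{206}{23}\right) = 39 \left(- \frac{206}{23}\right) = - \frac{8034}{23}$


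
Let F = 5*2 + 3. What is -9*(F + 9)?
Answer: -198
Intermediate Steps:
F = 13 (F = 10 + 3 = 13)
-9*(F + 9) = -9*(13 + 9) = -9*22 = -198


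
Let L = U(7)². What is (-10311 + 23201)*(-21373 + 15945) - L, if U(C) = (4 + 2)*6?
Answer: -69968216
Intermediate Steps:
U(C) = 36 (U(C) = 6*6 = 36)
L = 1296 (L = 36² = 1296)
(-10311 + 23201)*(-21373 + 15945) - L = (-10311 + 23201)*(-21373 + 15945) - 1*1296 = 12890*(-5428) - 1296 = -69966920 - 1296 = -69968216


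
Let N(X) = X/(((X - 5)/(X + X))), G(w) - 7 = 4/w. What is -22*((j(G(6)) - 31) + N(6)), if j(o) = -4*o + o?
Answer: -396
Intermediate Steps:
G(w) = 7 + 4/w
j(o) = -3*o
N(X) = 2*X²/(-5 + X) (N(X) = X/(((-5 + X)/((2*X)))) = X/(((-5 + X)*(1/(2*X)))) = X/(((-5 + X)/(2*X))) = X*(2*X/(-5 + X)) = 2*X²/(-5 + X))
-22*((j(G(6)) - 31) + N(6)) = -22*((-3*(7 + 4/6) - 31) + 2*6²/(-5 + 6)) = -22*((-3*(7 + 4*(⅙)) - 31) + 2*36/1) = -22*((-3*(7 + ⅔) - 31) + 2*36*1) = -22*((-3*23/3 - 31) + 72) = -22*((-23 - 31) + 72) = -22*(-54 + 72) = -22*18 = -396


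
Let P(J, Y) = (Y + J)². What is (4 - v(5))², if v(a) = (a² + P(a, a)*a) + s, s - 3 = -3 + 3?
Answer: 274576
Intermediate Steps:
s = 3 (s = 3 + (-3 + 3) = 3 + 0 = 3)
P(J, Y) = (J + Y)²
v(a) = 3 + a² + 4*a³ (v(a) = (a² + (a + a)²*a) + 3 = (a² + (2*a)²*a) + 3 = (a² + (4*a²)*a) + 3 = (a² + 4*a³) + 3 = 3 + a² + 4*a³)
(4 - v(5))² = (4 - (3 + 5² + 4*5³))² = (4 - (3 + 25 + 4*125))² = (4 - (3 + 25 + 500))² = (4 - 1*528)² = (4 - 528)² = (-524)² = 274576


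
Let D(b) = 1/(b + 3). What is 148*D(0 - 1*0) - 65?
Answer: -47/3 ≈ -15.667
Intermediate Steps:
D(b) = 1/(3 + b)
148*D(0 - 1*0) - 65 = 148/(3 + (0 - 1*0)) - 65 = 148/(3 + (0 + 0)) - 65 = 148/(3 + 0) - 65 = 148/3 - 65 = -47/3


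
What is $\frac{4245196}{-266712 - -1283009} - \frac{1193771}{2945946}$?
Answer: $\frac{11292892289429}{2993956081962} \approx 3.7719$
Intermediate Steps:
$\frac{4245196}{-266712 - -1283009} - \frac{1193771}{2945946} = \frac{4245196}{-266712 + 1283009} - \frac{1193771}{2945946} = \frac{4245196}{1016297} - \frac{1193771}{2945946} = \frac{11292892289429}{2993956081962}$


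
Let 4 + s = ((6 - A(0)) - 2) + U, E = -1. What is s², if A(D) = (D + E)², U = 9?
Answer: 64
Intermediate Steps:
A(D) = (-1 + D)² (A(D) = (D - 1)² = (-1 + D)²)
s = 8 (s = -4 + (((6 - (-1 + 0)²) - 2) + 9) = -4 + (((6 - 1*(-1)²) - 2) + 9) = -4 + (((6 - 1*1) - 2) + 9) = -4 + (((6 - 1) - 2) + 9) = -4 + ((5 - 2) + 9) = -4 + (3 + 9) = -4 + 12 = 8)
s² = 8² = 64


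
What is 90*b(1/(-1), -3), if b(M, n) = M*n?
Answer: 270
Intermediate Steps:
90*b(1/(-1), -3) = 90*(-3/(-1)) = 90*(-1*(-3)) = 90*3 = 270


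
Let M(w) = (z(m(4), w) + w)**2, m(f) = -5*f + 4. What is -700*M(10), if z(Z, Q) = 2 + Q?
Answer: -338800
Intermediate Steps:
m(f) = 4 - 5*f
M(w) = (2 + 2*w)**2 (M(w) = ((2 + w) + w)**2 = (2 + 2*w)**2)
-700*M(10) = -2800*(1 + 10)**2 = -2800*11**2 = -2800*121 = -700*484 = -338800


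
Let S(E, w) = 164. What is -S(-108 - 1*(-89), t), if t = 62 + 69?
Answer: -164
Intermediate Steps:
t = 131
-S(-108 - 1*(-89), t) = -1*164 = -164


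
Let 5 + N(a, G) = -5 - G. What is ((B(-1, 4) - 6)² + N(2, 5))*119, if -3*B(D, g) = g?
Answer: 41531/9 ≈ 4614.6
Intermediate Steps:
N(a, G) = -10 - G (N(a, G) = -5 + (-5 - G) = -10 - G)
B(D, g) = -g/3
((B(-1, 4) - 6)² + N(2, 5))*119 = ((-⅓*4 - 6)² + (-10 - 1*5))*119 = ((-4/3 - 6)² + (-10 - 5))*119 = ((-22/3)² - 15)*119 = (484/9 - 15)*119 = (349/9)*119 = 41531/9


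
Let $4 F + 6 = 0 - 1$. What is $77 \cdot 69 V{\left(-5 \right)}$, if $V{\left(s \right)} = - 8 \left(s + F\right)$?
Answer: $286902$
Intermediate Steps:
$F = - \frac{7}{4}$ ($F = - \frac{3}{2} + \frac{0 - 1}{4} = - \frac{3}{2} + \frac{1}{4} \left(-1\right) = - \frac{3}{2} - \frac{1}{4} = - \frac{7}{4} \approx -1.75$)
$V{\left(s \right)} = 14 - 8 s$ ($V{\left(s \right)} = - 8 \left(s - \frac{7}{4}\right) = - 8 \left(- \frac{7}{4} + s\right) = 14 - 8 s$)
$77 \cdot 69 V{\left(-5 \right)} = 77 \cdot 69 \left(14 - -40\right) = 5313 \left(14 + 40\right) = 5313 \cdot 54 = 286902$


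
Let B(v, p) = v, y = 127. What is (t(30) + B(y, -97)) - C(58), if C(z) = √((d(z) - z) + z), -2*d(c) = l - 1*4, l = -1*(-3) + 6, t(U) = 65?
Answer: 192 - I*√10/2 ≈ 192.0 - 1.5811*I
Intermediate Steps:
l = 9 (l = 3 + 6 = 9)
d(c) = -5/2 (d(c) = -(9 - 1*4)/2 = -(9 - 4)/2 = -½*5 = -5/2)
C(z) = I*√10/2 (C(z) = √((-5/2 - z) + z) = √(-5/2) = I*√10/2)
(t(30) + B(y, -97)) - C(58) = (65 + 127) - I*√10/2 = 192 - I*√10/2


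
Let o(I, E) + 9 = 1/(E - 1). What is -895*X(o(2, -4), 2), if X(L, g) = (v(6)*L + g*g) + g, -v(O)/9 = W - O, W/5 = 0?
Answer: 439266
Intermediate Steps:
W = 0 (W = 5*0 = 0)
o(I, E) = -9 + 1/(-1 + E) (o(I, E) = -9 + 1/(E - 1) = -9 + 1/(-1 + E))
v(O) = 9*O (v(O) = -9*(0 - O) = -(-9)*O = 9*O)
X(L, g) = g + g**2 + 54*L (X(L, g) = ((9*6)*L + g*g) + g = (54*L + g**2) + g = (g**2 + 54*L) + g = g + g**2 + 54*L)
-895*X(o(2, -4), 2) = -895*(2 + 2**2 + 54*((10 - 9*(-4))/(-1 - 4))) = -895*(2 + 4 + 54*((10 + 36)/(-5))) = -895*(2 + 4 + 54*(-1/5*46)) = -895*(2 + 4 + 54*(-46/5)) = -895*(2 + 4 - 2484/5) = -895*(-2454/5) = 439266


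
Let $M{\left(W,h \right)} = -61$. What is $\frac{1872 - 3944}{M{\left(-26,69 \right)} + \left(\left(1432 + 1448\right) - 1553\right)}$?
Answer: $- \frac{1036}{633} \approx -1.6367$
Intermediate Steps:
$\frac{1872 - 3944}{M{\left(-26,69 \right)} + \left(\left(1432 + 1448\right) - 1553\right)} = \frac{1872 - 3944}{-61 + \left(\left(1432 + 1448\right) - 1553\right)} = - \frac{2072}{-61 + \left(2880 - 1553\right)} = - \frac{2072}{-61 + 1327} = - \frac{2072}{1266} = \left(-2072\right) \frac{1}{1266} = - \frac{1036}{633}$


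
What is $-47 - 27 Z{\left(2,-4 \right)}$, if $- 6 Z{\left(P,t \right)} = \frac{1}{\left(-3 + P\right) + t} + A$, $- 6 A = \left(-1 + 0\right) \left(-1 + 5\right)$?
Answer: $- \frac{449}{10} \approx -44.9$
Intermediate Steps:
$A = \frac{2}{3}$ ($A = - \frac{\left(-1 + 0\right) \left(-1 + 5\right)}{6} = - \frac{\left(-1\right) 4}{6} = \left(- \frac{1}{6}\right) \left(-4\right) = \frac{2}{3} \approx 0.66667$)
$Z{\left(P,t \right)} = - \frac{1}{9} - \frac{1}{6 \left(-3 + P + t\right)}$ ($Z{\left(P,t \right)} = - \frac{\frac{1}{\left(-3 + P\right) + t} + \frac{2}{3}}{6} = - \frac{\frac{1}{-3 + P + t} + \frac{2}{3}}{6} = - \frac{\frac{2}{3} + \frac{1}{-3 + P + t}}{6} = - \frac{1}{9} - \frac{1}{6 \left(-3 + P + t\right)}$)
$-47 - 27 Z{\left(2,-4 \right)} = -47 - 27 \frac{\frac{1}{6} - \frac{2}{9} - - \frac{4}{9}}{-3 + 2 - 4} = -47 - 27 \frac{\frac{1}{6} - \frac{2}{9} + \frac{4}{9}}{-5} = -47 - 27 \left(\left(- \frac{1}{5}\right) \frac{7}{18}\right) = -47 - - \frac{21}{10} = -47 + \frac{21}{10} = - \frac{449}{10}$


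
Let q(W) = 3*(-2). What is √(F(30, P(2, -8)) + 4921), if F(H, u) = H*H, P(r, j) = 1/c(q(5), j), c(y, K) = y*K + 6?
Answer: √5821 ≈ 76.295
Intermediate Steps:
q(W) = -6
c(y, K) = 6 + K*y (c(y, K) = K*y + 6 = 6 + K*y)
P(r, j) = 1/(6 - 6*j) (P(r, j) = 1/(6 + j*(-6)) = 1/(6 - 6*j))
F(H, u) = H²
√(F(30, P(2, -8)) + 4921) = √(30² + 4921) = √(900 + 4921) = √5821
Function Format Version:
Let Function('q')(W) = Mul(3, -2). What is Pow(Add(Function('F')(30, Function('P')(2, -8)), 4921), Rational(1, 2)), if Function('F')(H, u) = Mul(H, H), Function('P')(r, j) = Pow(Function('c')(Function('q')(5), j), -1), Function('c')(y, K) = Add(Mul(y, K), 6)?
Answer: Pow(5821, Rational(1, 2)) ≈ 76.295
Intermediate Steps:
Function('q')(W) = -6
Function('c')(y, K) = Add(6, Mul(K, y)) (Function('c')(y, K) = Add(Mul(K, y), 6) = Add(6, Mul(K, y)))
Function('P')(r, j) = Pow(Add(6, Mul(-6, j)), -1) (Function('P')(r, j) = Pow(Add(6, Mul(j, -6)), -1) = Pow(Add(6, Mul(-6, j)), -1))
Function('F')(H, u) = Pow(H, 2)
Pow(Add(Function('F')(30, Function('P')(2, -8)), 4921), Rational(1, 2)) = Pow(Add(Pow(30, 2), 4921), Rational(1, 2)) = Pow(Add(900, 4921), Rational(1, 2)) = Pow(5821, Rational(1, 2))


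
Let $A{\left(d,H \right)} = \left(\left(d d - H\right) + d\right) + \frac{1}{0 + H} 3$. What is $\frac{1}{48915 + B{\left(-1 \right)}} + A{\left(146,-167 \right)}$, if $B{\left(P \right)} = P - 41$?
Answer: $\frac{176531231087}{8161791} \approx 21629.0$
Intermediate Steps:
$B{\left(P \right)} = -41 + P$
$A{\left(d,H \right)} = d + d^{2} - H + \frac{3}{H}$ ($A{\left(d,H \right)} = \left(\left(d^{2} - H\right) + d\right) + \frac{1}{H} 3 = \left(d + d^{2} - H\right) + \frac{3}{H} = d + d^{2} - H + \frac{3}{H}$)
$\frac{1}{48915 + B{\left(-1 \right)}} + A{\left(146,-167 \right)} = \frac{1}{48915 - 42} + \left(146 + 146^{2} - -167 + \frac{3}{-167}\right) = \frac{1}{48915 - 42} + \left(146 + 21316 + 167 + 3 \left(- \frac{1}{167}\right)\right) = \frac{1}{48873} + \left(146 + 21316 + 167 - \frac{3}{167}\right) = \frac{1}{48873} + \frac{3612040}{167} = \frac{176531231087}{8161791}$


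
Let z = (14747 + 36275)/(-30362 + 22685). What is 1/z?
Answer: -7677/51022 ≈ -0.15046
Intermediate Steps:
z = -51022/7677 (z = 51022/(-7677) = 51022*(-1/7677) = -51022/7677 ≈ -6.6461)
1/z = 1/(-51022/7677) = -7677/51022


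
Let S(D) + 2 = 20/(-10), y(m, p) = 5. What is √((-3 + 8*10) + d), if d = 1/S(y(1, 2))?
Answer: √307/2 ≈ 8.7607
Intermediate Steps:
S(D) = -4 (S(D) = -2 + 20/(-10) = -2 + 20*(-⅒) = -2 - 2 = -4)
d = -¼ (d = 1/(-4) = -¼ ≈ -0.25000)
√((-3 + 8*10) + d) = √((-3 + 8*10) - ¼) = √((-3 + 80) - ¼) = √(77 - ¼) = √(307/4) = √307/2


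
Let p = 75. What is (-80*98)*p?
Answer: -588000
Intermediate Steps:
(-80*98)*p = -80*98*75 = -7840*75 = -588000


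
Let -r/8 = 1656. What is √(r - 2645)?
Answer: I*√15893 ≈ 126.07*I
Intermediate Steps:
r = -13248 (r = -8*1656 = -13248)
√(r - 2645) = √(-13248 - 2645) = √(-15893) = I*√15893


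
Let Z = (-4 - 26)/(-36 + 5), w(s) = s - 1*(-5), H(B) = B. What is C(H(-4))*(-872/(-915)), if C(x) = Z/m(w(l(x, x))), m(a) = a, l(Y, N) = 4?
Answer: 1744/17019 ≈ 0.10247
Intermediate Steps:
w(s) = 5 + s (w(s) = s + 5 = 5 + s)
Z = 30/31 (Z = -30/(-31) = -30*(-1/31) = 30/31 ≈ 0.96774)
C(x) = 10/93 (C(x) = 30/(31*(5 + 4)) = (30/31)/9 = (30/31)*(1/9) = 10/93)
C(H(-4))*(-872/(-915)) = 10*(-872/(-915))/93 = 10*(-872*(-1/915))/93 = (10/93)*(872/915) = 1744/17019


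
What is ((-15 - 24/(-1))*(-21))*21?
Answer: -3969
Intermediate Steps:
((-15 - 24/(-1))*(-21))*21 = ((-15 - 24*(-1))*(-21))*21 = ((-15 - 1*(-24))*(-21))*21 = ((-15 + 24)*(-21))*21 = (9*(-21))*21 = -189*21 = -3969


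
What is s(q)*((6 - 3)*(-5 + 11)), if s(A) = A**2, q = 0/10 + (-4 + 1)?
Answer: 162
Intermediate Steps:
q = -3 (q = 0*(1/10) - 3 = 0 - 3 = -3)
s(q)*((6 - 3)*(-5 + 11)) = (-3)**2*((6 - 3)*(-5 + 11)) = 9*(3*6) = 9*18 = 162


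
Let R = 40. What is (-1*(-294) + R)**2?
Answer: 111556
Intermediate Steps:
(-1*(-294) + R)**2 = (-1*(-294) + 40)**2 = (294 + 40)**2 = 334**2 = 111556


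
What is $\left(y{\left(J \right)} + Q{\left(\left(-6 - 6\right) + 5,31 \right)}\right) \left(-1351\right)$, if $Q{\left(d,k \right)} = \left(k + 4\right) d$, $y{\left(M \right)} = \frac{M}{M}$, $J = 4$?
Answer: $329644$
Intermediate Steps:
$y{\left(M \right)} = 1$
$Q{\left(d,k \right)} = d \left(4 + k\right)$ ($Q{\left(d,k \right)} = \left(4 + k\right) d = d \left(4 + k\right)$)
$\left(y{\left(J \right)} + Q{\left(\left(-6 - 6\right) + 5,31 \right)}\right) \left(-1351\right) = \left(1 + \left(\left(-6 - 6\right) + 5\right) \left(4 + 31\right)\right) \left(-1351\right) = \left(1 + \left(-12 + 5\right) 35\right) \left(-1351\right) = \left(1 - 245\right) \left(-1351\right) = \left(-244\right) \left(-1351\right) = 329644$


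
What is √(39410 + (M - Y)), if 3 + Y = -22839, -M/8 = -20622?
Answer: 2*√56807 ≈ 476.68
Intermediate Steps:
M = 164976 (M = -8*(-20622) = 164976)
Y = -22842 (Y = -3 - 22839 = -22842)
√(39410 + (M - Y)) = √(39410 + (164976 - 1*(-22842))) = √(39410 + (164976 + 22842)) = √(39410 + 187818) = √227228 = 2*√56807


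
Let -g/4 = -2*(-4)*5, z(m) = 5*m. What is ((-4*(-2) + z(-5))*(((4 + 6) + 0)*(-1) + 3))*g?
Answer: -19040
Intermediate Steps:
g = -160 (g = -4*(-2*(-4))*5 = -32*5 = -4*40 = -160)
((-4*(-2) + z(-5))*(((4 + 6) + 0)*(-1) + 3))*g = ((-4*(-2) + 5*(-5))*(((4 + 6) + 0)*(-1) + 3))*(-160) = ((8 - 25)*((10 + 0)*(-1) + 3))*(-160) = -17*(10*(-1) + 3)*(-160) = -17*(-10 + 3)*(-160) = -17*(-7)*(-160) = 119*(-160) = -19040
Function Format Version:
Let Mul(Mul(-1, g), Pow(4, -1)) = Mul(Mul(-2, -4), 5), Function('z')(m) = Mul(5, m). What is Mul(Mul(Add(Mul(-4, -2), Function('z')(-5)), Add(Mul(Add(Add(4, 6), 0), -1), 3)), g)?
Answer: -19040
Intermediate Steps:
g = -160 (g = Mul(-4, Mul(Mul(-2, -4), 5)) = Mul(-4, Mul(8, 5)) = Mul(-4, 40) = -160)
Mul(Mul(Add(Mul(-4, -2), Function('z')(-5)), Add(Mul(Add(Add(4, 6), 0), -1), 3)), g) = Mul(Mul(Add(Mul(-4, -2), Mul(5, -5)), Add(Mul(Add(Add(4, 6), 0), -1), 3)), -160) = Mul(Mul(Add(8, -25), Add(Mul(Add(10, 0), -1), 3)), -160) = Mul(Mul(-17, Add(Mul(10, -1), 3)), -160) = Mul(Mul(-17, Add(-10, 3)), -160) = Mul(Mul(-17, -7), -160) = Mul(119, -160) = -19040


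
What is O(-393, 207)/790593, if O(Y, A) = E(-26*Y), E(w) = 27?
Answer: 9/263531 ≈ 3.4152e-5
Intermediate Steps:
O(Y, A) = 27
O(-393, 207)/790593 = 27/790593 = 27*(1/790593) = 9/263531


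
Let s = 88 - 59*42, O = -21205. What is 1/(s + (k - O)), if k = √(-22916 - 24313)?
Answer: 18815/354051454 - I*√47229/354051454 ≈ 5.3142e-5 - 6.1382e-7*I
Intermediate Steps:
k = I*√47229 (k = √(-47229) = I*√47229 ≈ 217.32*I)
s = -2390 (s = 88 - 2478 = -2390)
1/(s + (k - O)) = 1/(-2390 + (I*√47229 - 1*(-21205))) = 1/(-2390 + (I*√47229 + 21205)) = 1/(-2390 + (21205 + I*√47229)) = 1/(18815 + I*√47229)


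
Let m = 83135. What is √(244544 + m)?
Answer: √327679 ≈ 572.43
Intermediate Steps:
√(244544 + m) = √(244544 + 83135) = √327679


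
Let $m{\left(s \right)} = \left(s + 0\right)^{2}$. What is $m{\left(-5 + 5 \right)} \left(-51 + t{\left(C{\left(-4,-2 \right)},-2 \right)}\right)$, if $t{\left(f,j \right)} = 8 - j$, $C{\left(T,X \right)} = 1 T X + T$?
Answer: $0$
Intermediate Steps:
$C{\left(T,X \right)} = T + T X$ ($C{\left(T,X \right)} = T X + T = T + T X$)
$m{\left(s \right)} = s^{2}$
$m{\left(-5 + 5 \right)} \left(-51 + t{\left(C{\left(-4,-2 \right)},-2 \right)}\right) = \left(-5 + 5\right)^{2} \left(-51 + \left(8 - -2\right)\right) = 0^{2} \left(-51 + \left(8 + 2\right)\right) = 0 \left(-51 + 10\right) = 0 \left(-41\right) = 0$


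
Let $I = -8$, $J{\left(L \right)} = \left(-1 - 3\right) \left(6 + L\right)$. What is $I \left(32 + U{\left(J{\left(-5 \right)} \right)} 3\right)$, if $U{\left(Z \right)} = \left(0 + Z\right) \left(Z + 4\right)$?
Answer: $-256$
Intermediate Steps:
$J{\left(L \right)} = -24 - 4 L$ ($J{\left(L \right)} = - 4 \left(6 + L\right) = -24 - 4 L$)
$U{\left(Z \right)} = Z \left(4 + Z\right)$
$I \left(32 + U{\left(J{\left(-5 \right)} \right)} 3\right) = - 8 \left(32 + \left(-24 - -20\right) \left(4 - 4\right) 3\right) = - 8 \left(32 + \left(-24 + 20\right) \left(4 + \left(-24 + 20\right)\right) 3\right) = - 8 \left(32 + - 4 \left(4 - 4\right) 3\right) = - 8 \left(32 + \left(-4\right) 0 \cdot 3\right) = - 8 \left(32 + 0 \cdot 3\right) = - 8 \left(32 + 0\right) = \left(-8\right) 32 = -256$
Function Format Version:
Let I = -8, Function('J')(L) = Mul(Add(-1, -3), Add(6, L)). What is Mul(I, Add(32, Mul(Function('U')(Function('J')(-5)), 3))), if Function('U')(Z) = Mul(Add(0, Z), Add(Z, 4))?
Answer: -256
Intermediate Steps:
Function('J')(L) = Add(-24, Mul(-4, L)) (Function('J')(L) = Mul(-4, Add(6, L)) = Add(-24, Mul(-4, L)))
Function('U')(Z) = Mul(Z, Add(4, Z))
Mul(I, Add(32, Mul(Function('U')(Function('J')(-5)), 3))) = Mul(-8, Add(32, Mul(Mul(Add(-24, Mul(-4, -5)), Add(4, Add(-24, Mul(-4, -5)))), 3))) = Mul(-8, Add(32, Mul(Mul(Add(-24, 20), Add(4, Add(-24, 20))), 3))) = Mul(-8, Add(32, Mul(Mul(-4, Add(4, -4)), 3))) = Mul(-8, Add(32, Mul(Mul(-4, 0), 3))) = Mul(-8, Add(32, Mul(0, 3))) = Mul(-8, Add(32, 0)) = Mul(-8, 32) = -256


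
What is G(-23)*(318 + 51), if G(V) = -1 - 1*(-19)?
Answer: 6642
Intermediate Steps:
G(V) = 18 (G(V) = -1 + 19 = 18)
G(-23)*(318 + 51) = 18*(318 + 51) = 18*369 = 6642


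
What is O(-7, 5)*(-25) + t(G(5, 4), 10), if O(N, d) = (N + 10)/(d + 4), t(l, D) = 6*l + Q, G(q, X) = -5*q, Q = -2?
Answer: -481/3 ≈ -160.33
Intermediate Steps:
t(l, D) = -2 + 6*l (t(l, D) = 6*l - 2 = -2 + 6*l)
O(N, d) = (10 + N)/(4 + d)
O(-7, 5)*(-25) + t(G(5, 4), 10) = ((10 - 7)/(4 + 5))*(-25) + (-2 + 6*(-5*5)) = (3/9)*(-25) + (-2 + 6*(-25)) = ((⅑)*3)*(-25) + (-2 - 150) = (⅓)*(-25) - 152 = -25/3 - 152 = -481/3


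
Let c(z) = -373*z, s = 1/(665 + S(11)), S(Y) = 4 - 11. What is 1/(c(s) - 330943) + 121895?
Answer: 26543960882307/217760867 ≈ 1.2190e+5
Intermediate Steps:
S(Y) = -7
s = 1/658 (s = 1/(665 - 7) = 1/658 ≈ 0.0015198)
1/(c(s) - 330943) + 121895 = 1/(-373*1/658 - 330943) + 121895 = 1/(-373/658 - 330943) + 121895 = 1/(-217760867/658) + 121895 = -658/217760867 + 121895 = 26543960882307/217760867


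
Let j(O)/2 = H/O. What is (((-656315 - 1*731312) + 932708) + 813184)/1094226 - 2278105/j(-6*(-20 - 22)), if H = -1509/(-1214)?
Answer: -127100934487361945/550395678 ≈ -2.3093e+8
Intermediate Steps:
H = 1509/1214 (H = -1509*(-1/1214) = 1509/1214 ≈ 1.2430)
j(O) = 1509/(607*O) (j(O) = 2*(1509/(1214*O)) = 1509/(607*O))
(((-656315 - 1*731312) + 932708) + 813184)/1094226 - 2278105/j(-6*(-20 - 22)) = (((-656315 - 1*731312) + 932708) + 813184)/1094226 - 2278105/(1509/(607*((-6*(-20 - 22))))) = (((-656315 - 731312) + 932708) + 813184)*(1/1094226) - 2278105/(1509/(607*((-6*(-42))))) = ((-1387627 + 932708) + 813184)*(1/1094226) - 2278105/((1509/607)/252) = (-454919 + 813184)*(1/1094226) - 2278105/((1509/607)*(1/252)) = 358265*(1/1094226) - 2278105/503/50988 = 358265/1094226 - 2278105*50988/503 = 358265/1094226 - 116156017740/503 = -127100934487361945/550395678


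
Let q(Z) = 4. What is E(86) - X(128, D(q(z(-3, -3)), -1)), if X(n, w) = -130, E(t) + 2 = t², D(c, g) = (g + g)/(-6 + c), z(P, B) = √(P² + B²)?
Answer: 7524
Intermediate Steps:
z(P, B) = √(B² + P²)
D(c, g) = 2*g/(-6 + c) (D(c, g) = (2*g)/(-6 + c) = 2*g/(-6 + c))
E(t) = -2 + t²
E(86) - X(128, D(q(z(-3, -3)), -1)) = (-2 + 86²) - 1*(-130) = (-2 + 7396) + 130 = 7394 + 130 = 7524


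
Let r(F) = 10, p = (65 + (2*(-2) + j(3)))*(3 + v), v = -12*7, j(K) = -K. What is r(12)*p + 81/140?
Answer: -6577119/140 ≈ -46979.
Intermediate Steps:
v = -84
p = -4698 (p = (65 + (2*(-2) - 1*3))*(3 - 84) = (65 + (-4 - 3))*(-81) = (65 - 7)*(-81) = 58*(-81) = -4698)
r(12)*p + 81/140 = 10*(-4698) + 81/140 = -46980 + 81*(1/140) = -46980 + 81/140 = -6577119/140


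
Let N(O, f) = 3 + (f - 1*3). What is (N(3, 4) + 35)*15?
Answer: 585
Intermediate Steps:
N(O, f) = f (N(O, f) = 3 + (f - 3) = 3 + (-3 + f) = f)
(N(3, 4) + 35)*15 = (4 + 35)*15 = 39*15 = 585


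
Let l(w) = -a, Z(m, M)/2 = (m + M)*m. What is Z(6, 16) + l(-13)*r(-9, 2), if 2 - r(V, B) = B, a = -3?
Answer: 264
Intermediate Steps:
r(V, B) = 2 - B
Z(m, M) = 2*m*(M + m) (Z(m, M) = 2*((m + M)*m) = 2*((M + m)*m) = 2*(m*(M + m)) = 2*m*(M + m))
l(w) = 3 (l(w) = -1*(-3) = 3)
Z(6, 16) + l(-13)*r(-9, 2) = 2*6*(16 + 6) + 3*(2 - 1*2) = 2*6*22 + 3*(2 - 2) = 264 + 3*0 = 264 + 0 = 264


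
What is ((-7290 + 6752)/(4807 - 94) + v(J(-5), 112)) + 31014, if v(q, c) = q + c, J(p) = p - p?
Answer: 146696300/4713 ≈ 31126.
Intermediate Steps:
J(p) = 0
v(q, c) = c + q
((-7290 + 6752)/(4807 - 94) + v(J(-5), 112)) + 31014 = ((-7290 + 6752)/(4807 - 94) + (112 + 0)) + 31014 = (-538/4713 + 112) + 31014 = 527318/4713 + 31014 = 146696300/4713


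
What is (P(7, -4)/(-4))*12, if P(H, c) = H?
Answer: -21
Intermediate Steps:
(P(7, -4)/(-4))*12 = (7/(-4))*12 = -1/4*7*12 = -7/4*12 = -21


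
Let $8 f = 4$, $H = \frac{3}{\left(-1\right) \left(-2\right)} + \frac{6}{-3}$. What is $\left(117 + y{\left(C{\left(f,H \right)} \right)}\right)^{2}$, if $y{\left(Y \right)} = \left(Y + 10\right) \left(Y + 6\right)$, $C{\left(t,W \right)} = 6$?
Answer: $95481$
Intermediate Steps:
$H = - \frac{1}{2}$ ($H = \frac{3}{2} + 6 \left(- \frac{1}{3}\right) = 3 \cdot \frac{1}{2} - 2 = \frac{3}{2} - 2 = - \frac{1}{2} \approx -0.5$)
$f = \frac{1}{2}$ ($f = \frac{1}{8} \cdot 4 = \frac{1}{2} \approx 0.5$)
$y{\left(Y \right)} = \left(6 + Y\right) \left(10 + Y\right)$ ($y{\left(Y \right)} = \left(10 + Y\right) \left(6 + Y\right) = \left(6 + Y\right) \left(10 + Y\right)$)
$\left(117 + y{\left(C{\left(f,H \right)} \right)}\right)^{2} = \left(117 + \left(60 + 6^{2} + 16 \cdot 6\right)\right)^{2} = \left(117 + \left(60 + 36 + 96\right)\right)^{2} = \left(117 + 192\right)^{2} = 309^{2} = 95481$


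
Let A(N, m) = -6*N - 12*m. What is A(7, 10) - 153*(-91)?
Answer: 13761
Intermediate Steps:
A(N, m) = -12*m - 6*N
A(7, 10) - 153*(-91) = (-12*10 - 6*7) - 153*(-91) = (-120 - 42) + 13923 = -162 + 13923 = 13761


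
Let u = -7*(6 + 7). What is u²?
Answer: 8281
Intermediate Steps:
u = -91 (u = -7*13 = -91)
u² = (-91)² = 8281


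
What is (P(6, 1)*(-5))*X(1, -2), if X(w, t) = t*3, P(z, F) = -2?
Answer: -60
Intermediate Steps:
X(w, t) = 3*t
(P(6, 1)*(-5))*X(1, -2) = (-2*(-5))*(3*(-2)) = 10*(-6) = -60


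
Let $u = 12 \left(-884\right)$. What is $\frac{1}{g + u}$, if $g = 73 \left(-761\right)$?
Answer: $- \frac{1}{66161} \approx -1.5115 \cdot 10^{-5}$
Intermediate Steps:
$u = -10608$
$g = -55553$
$\frac{1}{g + u} = \frac{1}{-55553 - 10608} = \frac{1}{-66161} = - \frac{1}{66161}$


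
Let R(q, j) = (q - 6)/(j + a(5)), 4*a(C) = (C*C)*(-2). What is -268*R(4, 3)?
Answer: -1072/19 ≈ -56.421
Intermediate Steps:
a(C) = -C²/2 (a(C) = ((C*C)*(-2))/4 = (C²*(-2))/4 = (-2*C²)/4 = -C²/2)
R(q, j) = (-6 + q)/(-25/2 + j) (R(q, j) = (q - 6)/(j - ½*5²) = (-6 + q)/(j - ½*25) = (-6 + q)/(j - 25/2) = (-6 + q)/(-25/2 + j))
-268*R(4, 3) = -536*(-6 + 4)/(-25 + 2*3) = -536*(-2)/(-25 + 6) = -536*(-2)/(-19) = -536*(-1)*(-2)/19 = -268*4/19 = -1072/19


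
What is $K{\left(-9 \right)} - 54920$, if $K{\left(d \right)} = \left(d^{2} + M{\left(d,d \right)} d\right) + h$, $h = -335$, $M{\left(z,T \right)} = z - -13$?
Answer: $-55210$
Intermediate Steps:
$M{\left(z,T \right)} = 13 + z$ ($M{\left(z,T \right)} = z + 13 = 13 + z$)
$K{\left(d \right)} = -335 + d^{2} + d \left(13 + d\right)$ ($K{\left(d \right)} = \left(d^{2} + \left(13 + d\right) d\right) - 335 = \left(d^{2} + d \left(13 + d\right)\right) - 335 = -335 + d^{2} + d \left(13 + d\right)$)
$K{\left(-9 \right)} - 54920 = \left(-335 + \left(-9\right)^{2} - 9 \left(13 - 9\right)\right) - 54920 = \left(-335 + 81 - 36\right) - 54920 = -290 - 54920 = -55210$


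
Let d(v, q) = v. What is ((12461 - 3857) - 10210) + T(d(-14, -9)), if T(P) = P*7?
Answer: -1704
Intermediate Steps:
T(P) = 7*P
((12461 - 3857) - 10210) + T(d(-14, -9)) = ((12461 - 3857) - 10210) + 7*(-14) = (8604 - 10210) - 98 = -1606 - 98 = -1704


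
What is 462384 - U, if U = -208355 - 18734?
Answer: 689473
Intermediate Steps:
U = -227089
462384 - U = 462384 - 1*(-227089) = 462384 + 227089 = 689473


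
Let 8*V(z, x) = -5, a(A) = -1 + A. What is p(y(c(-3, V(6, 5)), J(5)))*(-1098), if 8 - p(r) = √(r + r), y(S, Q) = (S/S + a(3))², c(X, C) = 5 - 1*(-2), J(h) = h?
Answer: -8784 + 3294*√2 ≈ -4125.6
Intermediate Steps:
V(z, x) = -5/8 (V(z, x) = (⅛)*(-5) = -5/8)
c(X, C) = 7 (c(X, C) = 5 + 2 = 7)
y(S, Q) = 9 (y(S, Q) = (S/S + (-1 + 3))² = (1 + 2)² = 3² = 9)
p(r) = 8 - √2*√r (p(r) = 8 - √(r + r) = 8 - √(2*r) = 8 - √2*√r)
p(y(c(-3, V(6, 5)), J(5)))*(-1098) = (8 - √2*√9)*(-1098) = (8 - 1*√2*3)*(-1098) = (8 - 3*√2)*(-1098) = -8784 + 3294*√2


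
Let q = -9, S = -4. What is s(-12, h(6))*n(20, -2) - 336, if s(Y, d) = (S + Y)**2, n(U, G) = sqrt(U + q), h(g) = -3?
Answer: -336 + 256*sqrt(11) ≈ 513.06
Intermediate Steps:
n(U, G) = sqrt(-9 + U) (n(U, G) = sqrt(U - 9) = sqrt(-9 + U))
s(Y, d) = (-4 + Y)**2
s(-12, h(6))*n(20, -2) - 336 = (-4 - 12)**2*sqrt(-9 + 20) - 336 = (-16)**2*sqrt(11) - 336 = 256*sqrt(11) - 336 = -336 + 256*sqrt(11)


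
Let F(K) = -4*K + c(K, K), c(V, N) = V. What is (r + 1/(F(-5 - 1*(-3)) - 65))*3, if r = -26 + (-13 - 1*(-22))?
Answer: -3012/59 ≈ -51.051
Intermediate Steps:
F(K) = -3*K (F(K) = -4*K + K = -3*K)
r = -17 (r = -26 + (-13 + 22) = -26 + 9 = -17)
(r + 1/(F(-5 - 1*(-3)) - 65))*3 = (-17 + 1/(-3*(-5 - 1*(-3)) - 65))*3 = (-17 + 1/(-3*(-5 + 3) - 65))*3 = (-17 + 1/(-3*(-2) - 65))*3 = (-17 + 1/(6 - 65))*3 = (-17 + 1/(-59))*3 = (-17 - 1/59)*3 = -1004/59*3 = -3012/59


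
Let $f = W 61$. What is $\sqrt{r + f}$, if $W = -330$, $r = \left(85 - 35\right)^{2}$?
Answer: $i \sqrt{17630} \approx 132.78 i$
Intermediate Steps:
$r = 2500$ ($r = 50^{2} = 2500$)
$f = -20130$ ($f = \left(-330\right) 61 = -20130$)
$\sqrt{r + f} = \sqrt{2500 - 20130} = \sqrt{-17630} = i \sqrt{17630}$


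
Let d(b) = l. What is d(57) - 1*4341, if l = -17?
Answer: -4358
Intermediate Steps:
d(b) = -17
d(57) - 1*4341 = -17 - 1*4341 = -17 - 4341 = -4358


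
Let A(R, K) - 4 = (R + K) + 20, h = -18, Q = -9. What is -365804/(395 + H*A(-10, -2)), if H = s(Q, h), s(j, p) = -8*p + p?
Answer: -365804/1907 ≈ -191.82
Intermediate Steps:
s(j, p) = -7*p
H = 126 (H = -7*(-18) = 126)
A(R, K) = 24 + K + R (A(R, K) = 4 + ((R + K) + 20) = 4 + ((K + R) + 20) = 4 + (20 + K + R) = 24 + K + R)
-365804/(395 + H*A(-10, -2)) = -365804/(395 + 126*(24 - 2 - 10)) = -365804/(395 + 126*12) = -365804/(395 + 1512) = -365804/1907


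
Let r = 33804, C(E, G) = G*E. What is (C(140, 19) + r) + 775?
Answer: 37239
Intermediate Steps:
C(E, G) = E*G
(C(140, 19) + r) + 775 = (140*19 + 33804) + 775 = (2660 + 33804) + 775 = 36464 + 775 = 37239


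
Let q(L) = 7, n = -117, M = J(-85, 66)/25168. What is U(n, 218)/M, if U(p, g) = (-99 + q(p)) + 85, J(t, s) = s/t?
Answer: 680680/3 ≈ 2.2689e+5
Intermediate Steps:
M = -3/97240 (M = (66/(-85))/25168 = (66*(-1/85))*(1/25168) = -66/85*1/25168 = -3/97240 ≈ -3.0852e-5)
U(p, g) = -7 (U(p, g) = (-99 + 7) + 85 = -92 + 85 = -7)
U(n, 218)/M = -7/(-3/97240) = -7*(-97240/3) = 680680/3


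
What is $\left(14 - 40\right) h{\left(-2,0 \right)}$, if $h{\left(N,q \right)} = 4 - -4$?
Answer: $-208$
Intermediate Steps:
$h{\left(N,q \right)} = 8$ ($h{\left(N,q \right)} = 4 + 4 = 8$)
$\left(14 - 40\right) h{\left(-2,0 \right)} = \left(14 - 40\right) 8 = \left(-26\right) 8 = -208$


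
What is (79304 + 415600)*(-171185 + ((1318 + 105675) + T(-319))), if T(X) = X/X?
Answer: -31768382664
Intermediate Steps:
T(X) = 1
(79304 + 415600)*(-171185 + ((1318 + 105675) + T(-319))) = (79304 + 415600)*(-171185 + ((1318 + 105675) + 1)) = 494904*(-171185 + (106993 + 1)) = 494904*(-171185 + 106994) = 494904*(-64191) = -31768382664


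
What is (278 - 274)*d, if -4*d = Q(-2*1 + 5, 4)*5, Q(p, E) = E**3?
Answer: -320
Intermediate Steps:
d = -80 (d = -4**3*5/4 = -16*5 = -1/4*320 = -80)
(278 - 274)*d = (278 - 274)*(-80) = 4*(-80) = -320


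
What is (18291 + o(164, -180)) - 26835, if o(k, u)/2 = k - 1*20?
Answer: -8256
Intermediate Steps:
o(k, u) = -40 + 2*k (o(k, u) = 2*(k - 1*20) = 2*(k - 20) = 2*(-20 + k) = -40 + 2*k)
(18291 + o(164, -180)) - 26835 = (18291 + (-40 + 2*164)) - 26835 = (18291 + (-40 + 328)) - 26835 = (18291 + 288) - 26835 = 18579 - 26835 = -8256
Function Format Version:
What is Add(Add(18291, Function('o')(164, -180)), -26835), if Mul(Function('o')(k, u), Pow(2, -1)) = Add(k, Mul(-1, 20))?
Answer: -8256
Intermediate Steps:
Function('o')(k, u) = Add(-40, Mul(2, k)) (Function('o')(k, u) = Mul(2, Add(k, Mul(-1, 20))) = Mul(2, Add(k, -20)) = Mul(2, Add(-20, k)) = Add(-40, Mul(2, k)))
Add(Add(18291, Function('o')(164, -180)), -26835) = Add(Add(18291, Add(-40, Mul(2, 164))), -26835) = Add(Add(18291, Add(-40, 328)), -26835) = Add(Add(18291, 288), -26835) = Add(18579, -26835) = -8256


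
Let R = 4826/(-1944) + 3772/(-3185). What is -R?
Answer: 11351789/3095820 ≈ 3.6668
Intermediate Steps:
R = -11351789/3095820 (R = 4826*(-1/1944) + 3772*(-1/3185) = -2413/972 - 3772/3185 = -11351789/3095820 ≈ -3.6668)
-R = -1*(-11351789/3095820) = 11351789/3095820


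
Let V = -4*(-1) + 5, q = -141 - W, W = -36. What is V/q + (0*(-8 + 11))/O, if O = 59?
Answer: -3/35 ≈ -0.085714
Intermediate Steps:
q = -105 (q = -141 - 1*(-36) = -141 + 36 = -105)
V = 9 (V = 4 + 5 = 9)
V/q + (0*(-8 + 11))/O = 9/(-105) + (0*(-8 + 11))/59 = 9*(-1/105) + (0*3)*(1/59) = -3/35 + 0*(1/59) = -3/35 + 0 = -3/35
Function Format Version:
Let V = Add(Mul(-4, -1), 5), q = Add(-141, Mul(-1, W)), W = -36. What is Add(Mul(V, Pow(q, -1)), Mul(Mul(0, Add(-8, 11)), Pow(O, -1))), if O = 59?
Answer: Rational(-3, 35) ≈ -0.085714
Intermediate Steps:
q = -105 (q = Add(-141, Mul(-1, -36)) = Add(-141, 36) = -105)
V = 9 (V = Add(4, 5) = 9)
Add(Mul(V, Pow(q, -1)), Mul(Mul(0, Add(-8, 11)), Pow(O, -1))) = Add(Mul(9, Pow(-105, -1)), Mul(Mul(0, Add(-8, 11)), Pow(59, -1))) = Add(Mul(9, Rational(-1, 105)), Mul(Mul(0, 3), Rational(1, 59))) = Add(Rational(-3, 35), Mul(0, Rational(1, 59))) = Add(Rational(-3, 35), 0) = Rational(-3, 35)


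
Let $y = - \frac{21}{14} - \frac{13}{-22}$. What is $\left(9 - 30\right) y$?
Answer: $\frac{210}{11} \approx 19.091$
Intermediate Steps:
$y = - \frac{10}{11}$ ($y = \left(-21\right) \frac{1}{14} - - \frac{13}{22} = - \frac{3}{2} + \frac{13}{22} = - \frac{10}{11} \approx -0.90909$)
$\left(9 - 30\right) y = \left(9 - 30\right) \left(- \frac{10}{11}\right) = \left(-21\right) \left(- \frac{10}{11}\right) = \frac{210}{11}$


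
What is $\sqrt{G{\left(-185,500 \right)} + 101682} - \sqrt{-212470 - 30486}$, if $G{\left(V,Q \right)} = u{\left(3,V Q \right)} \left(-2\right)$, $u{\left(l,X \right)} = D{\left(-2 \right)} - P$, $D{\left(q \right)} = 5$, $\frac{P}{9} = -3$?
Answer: $\sqrt{101618} - 2 i \sqrt{60739} \approx 318.78 - 492.91 i$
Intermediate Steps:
$P = -27$ ($P = 9 \left(-3\right) = -27$)
$u{\left(l,X \right)} = 32$ ($u{\left(l,X \right)} = 5 - -27 = 5 + 27 = 32$)
$G{\left(V,Q \right)} = -64$ ($G{\left(V,Q \right)} = 32 \left(-2\right) = -64$)
$\sqrt{G{\left(-185,500 \right)} + 101682} - \sqrt{-212470 - 30486} = \sqrt{-64 + 101682} - \sqrt{-212470 - 30486} = \sqrt{101618} - \sqrt{-242956} = \sqrt{101618} - 2 i \sqrt{60739}$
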